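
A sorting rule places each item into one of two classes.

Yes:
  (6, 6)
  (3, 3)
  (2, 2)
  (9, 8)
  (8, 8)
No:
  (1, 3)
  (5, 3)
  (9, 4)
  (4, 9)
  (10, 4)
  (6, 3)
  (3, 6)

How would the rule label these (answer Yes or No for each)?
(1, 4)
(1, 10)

A rule that fits every label: |first − second| ≤ 1 — true of each 'Yes' example, false of each 'No' one.
(1, 4): |1−4| = 3 — does not satisfy this, so No. (1, 10): |1−10| = 9 — does not satisfy this, so No.

No, No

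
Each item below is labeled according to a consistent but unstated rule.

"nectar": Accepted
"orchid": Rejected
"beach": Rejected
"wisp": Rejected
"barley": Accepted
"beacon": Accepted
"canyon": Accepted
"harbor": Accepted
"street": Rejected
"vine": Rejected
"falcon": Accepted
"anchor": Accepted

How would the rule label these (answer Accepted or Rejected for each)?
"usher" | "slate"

Rejected, Rejected

The pattern is that an item is 'Accepted' exactly when: even length AND contains 'a'.
"usher": length 5, no 'a', lacks this property → Rejected.
"slate": length 5, has 'a', lacks this property → Rejected.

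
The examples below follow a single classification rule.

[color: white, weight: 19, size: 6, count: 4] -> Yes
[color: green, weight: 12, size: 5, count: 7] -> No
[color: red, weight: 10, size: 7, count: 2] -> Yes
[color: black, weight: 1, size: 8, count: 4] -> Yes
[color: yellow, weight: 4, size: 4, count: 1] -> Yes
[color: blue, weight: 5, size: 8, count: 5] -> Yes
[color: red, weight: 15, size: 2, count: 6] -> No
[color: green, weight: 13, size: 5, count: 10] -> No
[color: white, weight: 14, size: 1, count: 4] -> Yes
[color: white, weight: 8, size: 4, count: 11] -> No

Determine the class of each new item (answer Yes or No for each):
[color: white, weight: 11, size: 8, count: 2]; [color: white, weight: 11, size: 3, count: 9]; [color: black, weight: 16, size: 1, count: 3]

Rule: count ≤ 5. This holds for each 'Yes' example and fails for each 'No' one.
[color: white, weight: 11, size: 8, count: 2]: count = 2, satisfies this → Yes. [color: white, weight: 11, size: 3, count: 9]: count = 9, does not fit → No. [color: black, weight: 16, size: 1, count: 3]: count = 3, satisfies this → Yes.

Yes, No, Yes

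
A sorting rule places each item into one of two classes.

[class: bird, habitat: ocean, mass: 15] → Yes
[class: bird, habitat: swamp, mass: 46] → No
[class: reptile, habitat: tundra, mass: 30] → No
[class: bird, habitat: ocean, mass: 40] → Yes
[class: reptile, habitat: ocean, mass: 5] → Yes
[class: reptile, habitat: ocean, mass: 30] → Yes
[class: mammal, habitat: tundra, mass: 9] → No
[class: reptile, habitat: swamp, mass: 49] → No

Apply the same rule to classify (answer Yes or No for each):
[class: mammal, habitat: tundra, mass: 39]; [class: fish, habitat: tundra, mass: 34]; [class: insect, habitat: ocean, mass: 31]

No, No, Yes

One predicate separates the groups cleanly: habitat is ocean.
[class: mammal, habitat: tundra, mass: 39] → habitat is tundra → No. [class: fish, habitat: tundra, mass: 34] → habitat is tundra → No. [class: insect, habitat: ocean, mass: 31] → habitat is ocean → Yes.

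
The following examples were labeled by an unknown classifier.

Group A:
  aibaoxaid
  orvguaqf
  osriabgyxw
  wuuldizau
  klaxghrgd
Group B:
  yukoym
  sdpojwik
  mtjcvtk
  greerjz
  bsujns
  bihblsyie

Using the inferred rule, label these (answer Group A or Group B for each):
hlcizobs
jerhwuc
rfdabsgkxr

Looking at the examples, the only property every 'Group A' case has and every 'Group B' case lacks is: contains 'a'.
hlcizobs: no 'a' — lacks this property, so Group B.
jerhwuc: no 'a' — lacks this property, so Group B.
rfdabsgkxr: has 'a' — checks out, so Group A.

Group B, Group B, Group A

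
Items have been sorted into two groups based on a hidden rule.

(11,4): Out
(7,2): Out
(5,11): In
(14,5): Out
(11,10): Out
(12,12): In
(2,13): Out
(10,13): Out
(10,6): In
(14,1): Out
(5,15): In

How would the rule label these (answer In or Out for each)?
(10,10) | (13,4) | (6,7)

In, Out, Out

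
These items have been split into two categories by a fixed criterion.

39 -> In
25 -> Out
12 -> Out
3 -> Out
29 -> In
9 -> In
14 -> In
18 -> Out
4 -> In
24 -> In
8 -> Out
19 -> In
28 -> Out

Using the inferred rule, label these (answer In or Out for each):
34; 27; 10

Looking at the examples, the only property every 'In' case has and every 'Out' case lacks is: ≡ 4 (mod 5).

In, Out, Out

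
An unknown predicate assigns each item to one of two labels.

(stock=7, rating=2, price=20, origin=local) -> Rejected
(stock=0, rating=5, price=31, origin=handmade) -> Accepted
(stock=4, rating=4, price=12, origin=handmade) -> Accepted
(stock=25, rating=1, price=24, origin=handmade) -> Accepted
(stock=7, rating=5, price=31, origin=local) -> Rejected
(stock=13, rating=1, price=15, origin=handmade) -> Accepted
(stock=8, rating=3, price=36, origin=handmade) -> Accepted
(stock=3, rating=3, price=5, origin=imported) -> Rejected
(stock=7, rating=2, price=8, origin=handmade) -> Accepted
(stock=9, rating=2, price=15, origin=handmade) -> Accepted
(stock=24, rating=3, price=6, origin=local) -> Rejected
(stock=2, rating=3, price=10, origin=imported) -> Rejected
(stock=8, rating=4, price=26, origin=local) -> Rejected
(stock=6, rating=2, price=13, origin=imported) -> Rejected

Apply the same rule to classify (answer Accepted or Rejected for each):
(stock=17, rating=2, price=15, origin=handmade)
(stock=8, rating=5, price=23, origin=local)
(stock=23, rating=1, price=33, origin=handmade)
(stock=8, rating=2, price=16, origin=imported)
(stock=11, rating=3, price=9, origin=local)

Rule: origin is handmade. This holds for each 'Accepted' example and fails for each 'Rejected' one.

Accepted, Rejected, Accepted, Rejected, Rejected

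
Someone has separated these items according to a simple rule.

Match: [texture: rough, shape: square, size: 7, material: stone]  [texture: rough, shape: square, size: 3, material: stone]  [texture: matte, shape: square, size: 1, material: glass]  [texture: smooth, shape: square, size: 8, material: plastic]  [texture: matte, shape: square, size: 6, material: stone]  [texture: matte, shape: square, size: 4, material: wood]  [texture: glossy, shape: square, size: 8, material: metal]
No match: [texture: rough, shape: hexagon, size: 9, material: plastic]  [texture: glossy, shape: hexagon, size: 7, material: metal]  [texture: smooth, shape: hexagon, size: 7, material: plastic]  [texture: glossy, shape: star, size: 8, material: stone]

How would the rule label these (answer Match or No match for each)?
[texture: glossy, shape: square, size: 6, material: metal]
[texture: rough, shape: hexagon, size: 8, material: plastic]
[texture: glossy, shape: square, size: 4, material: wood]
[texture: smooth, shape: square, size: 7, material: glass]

Match, No match, Match, Match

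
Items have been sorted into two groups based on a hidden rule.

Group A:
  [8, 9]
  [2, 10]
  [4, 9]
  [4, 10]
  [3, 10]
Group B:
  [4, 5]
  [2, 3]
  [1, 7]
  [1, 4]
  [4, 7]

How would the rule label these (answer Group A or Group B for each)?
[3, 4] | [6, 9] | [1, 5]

'Group A' ⟺ sum ≥ 12.
[3, 4]: 3+4 = 7 — does not satisfy this, so Group B. [6, 9]: 6+9 = 15 — matches, so Group A. [1, 5]: 1+5 = 6 — does not satisfy this, so Group B.

Group B, Group A, Group B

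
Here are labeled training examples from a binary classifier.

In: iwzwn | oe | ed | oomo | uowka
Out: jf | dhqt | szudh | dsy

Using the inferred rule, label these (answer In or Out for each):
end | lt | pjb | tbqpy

In, Out, Out, Out

All 'In' examples share one property — starts with a vowel — and every 'Out' example lacks it.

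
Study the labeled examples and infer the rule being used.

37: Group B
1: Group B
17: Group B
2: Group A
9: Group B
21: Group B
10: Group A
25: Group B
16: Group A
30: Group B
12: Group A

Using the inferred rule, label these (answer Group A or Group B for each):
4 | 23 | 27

A rule that fits every label: even AND at most 16 — true of each 'Group A' example, false of each 'Group B' one.

Group A, Group B, Group B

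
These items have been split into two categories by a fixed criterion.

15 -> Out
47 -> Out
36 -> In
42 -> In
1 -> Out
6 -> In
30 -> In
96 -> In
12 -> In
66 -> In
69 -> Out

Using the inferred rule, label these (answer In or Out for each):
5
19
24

Out, Out, In

A rule that fits every label: even — true of each 'In' example, false of each 'Out' one.
5: 5 is odd — fails this test, so Out. 19: 19 is odd — fails this test, so Out. 24: 24 is even — fits, so In.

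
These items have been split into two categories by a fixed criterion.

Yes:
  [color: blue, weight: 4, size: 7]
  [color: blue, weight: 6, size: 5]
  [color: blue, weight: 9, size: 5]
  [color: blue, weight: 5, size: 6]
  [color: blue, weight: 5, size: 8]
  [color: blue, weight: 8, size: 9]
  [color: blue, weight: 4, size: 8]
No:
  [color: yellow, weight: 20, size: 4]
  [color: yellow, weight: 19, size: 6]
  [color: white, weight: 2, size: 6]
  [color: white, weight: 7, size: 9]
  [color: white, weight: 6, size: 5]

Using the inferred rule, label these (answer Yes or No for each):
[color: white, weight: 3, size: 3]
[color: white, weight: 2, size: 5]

No, No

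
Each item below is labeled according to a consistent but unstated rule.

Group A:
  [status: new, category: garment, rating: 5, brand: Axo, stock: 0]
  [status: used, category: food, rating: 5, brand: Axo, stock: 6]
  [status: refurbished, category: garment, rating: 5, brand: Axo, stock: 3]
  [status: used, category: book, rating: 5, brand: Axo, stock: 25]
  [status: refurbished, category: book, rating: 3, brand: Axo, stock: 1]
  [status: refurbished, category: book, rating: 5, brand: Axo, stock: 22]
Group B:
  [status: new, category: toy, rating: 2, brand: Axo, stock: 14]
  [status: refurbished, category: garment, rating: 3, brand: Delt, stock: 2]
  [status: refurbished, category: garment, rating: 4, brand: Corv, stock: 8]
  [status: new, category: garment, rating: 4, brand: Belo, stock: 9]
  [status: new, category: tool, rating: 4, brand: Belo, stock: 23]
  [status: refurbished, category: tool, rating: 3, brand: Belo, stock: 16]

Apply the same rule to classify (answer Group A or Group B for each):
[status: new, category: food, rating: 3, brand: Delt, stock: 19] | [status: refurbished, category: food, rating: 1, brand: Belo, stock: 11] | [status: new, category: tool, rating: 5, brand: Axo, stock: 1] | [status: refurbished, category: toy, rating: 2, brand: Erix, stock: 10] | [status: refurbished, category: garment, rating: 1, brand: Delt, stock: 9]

Group B, Group B, Group A, Group B, Group B

All 'Group A' examples share one property — brand is Axo AND rating ≥ 3 — and every 'Group B' example lacks it.
Group B: [status: new, category: food, rating: 3, brand: Delt, stock: 19], since brand is Delt, rating = 3.
Group B: [status: refurbished, category: food, rating: 1, brand: Belo, stock: 11], since brand is Belo, rating = 1.
Group A: [status: new, category: tool, rating: 5, brand: Axo, stock: 1], since brand is Axo, rating = 5.
Group B: [status: refurbished, category: toy, rating: 2, brand: Erix, stock: 10], since brand is Erix, rating = 2.
Group B: [status: refurbished, category: garment, rating: 1, brand: Delt, stock: 9], since brand is Delt, rating = 1.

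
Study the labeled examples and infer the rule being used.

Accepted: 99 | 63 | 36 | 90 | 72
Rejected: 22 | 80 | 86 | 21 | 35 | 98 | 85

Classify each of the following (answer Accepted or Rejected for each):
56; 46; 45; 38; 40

Rejected, Rejected, Accepted, Rejected, Rejected

The common property of the 'Accepted' items is: multiple of 9. No 'Rejected' item has it.
56 — 56 = 9·6 + 2, hence Rejected.
46 — 46 = 9·5 + 1, hence Rejected.
45 — 45 = 9·5, hence Accepted.
38 — 38 = 9·4 + 2, hence Rejected.
40 — 40 = 9·4 + 4, hence Rejected.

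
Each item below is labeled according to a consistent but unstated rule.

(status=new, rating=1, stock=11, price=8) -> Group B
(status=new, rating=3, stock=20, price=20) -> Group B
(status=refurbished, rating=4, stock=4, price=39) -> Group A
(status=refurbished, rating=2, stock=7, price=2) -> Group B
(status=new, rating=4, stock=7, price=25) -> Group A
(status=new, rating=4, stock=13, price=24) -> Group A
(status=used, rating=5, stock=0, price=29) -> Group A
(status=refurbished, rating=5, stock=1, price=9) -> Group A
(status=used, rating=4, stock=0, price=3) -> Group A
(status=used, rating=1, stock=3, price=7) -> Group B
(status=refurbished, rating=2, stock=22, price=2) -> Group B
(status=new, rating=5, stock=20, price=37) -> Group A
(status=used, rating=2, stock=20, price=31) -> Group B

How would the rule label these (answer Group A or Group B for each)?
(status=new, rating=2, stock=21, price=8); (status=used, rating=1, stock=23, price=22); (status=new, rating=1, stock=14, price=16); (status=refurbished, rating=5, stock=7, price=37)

Group B, Group B, Group B, Group A

A rule that fits every label: rating ≥ 4 — true of each 'Group A' example, false of each 'Group B' one.
(status=new, rating=2, stock=21, price=8): Group B (rating = 2).
(status=used, rating=1, stock=23, price=22): Group B (rating = 1).
(status=new, rating=1, stock=14, price=16): Group B (rating = 1).
(status=refurbished, rating=5, stock=7, price=37): Group A (rating = 5).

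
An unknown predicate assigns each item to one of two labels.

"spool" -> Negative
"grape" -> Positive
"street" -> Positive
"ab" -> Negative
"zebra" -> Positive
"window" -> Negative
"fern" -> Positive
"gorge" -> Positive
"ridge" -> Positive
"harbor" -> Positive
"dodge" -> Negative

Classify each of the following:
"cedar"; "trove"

A rule that fits every label: contains 'r' — true of each 'Positive' example, false of each 'Negative' one.

Positive, Positive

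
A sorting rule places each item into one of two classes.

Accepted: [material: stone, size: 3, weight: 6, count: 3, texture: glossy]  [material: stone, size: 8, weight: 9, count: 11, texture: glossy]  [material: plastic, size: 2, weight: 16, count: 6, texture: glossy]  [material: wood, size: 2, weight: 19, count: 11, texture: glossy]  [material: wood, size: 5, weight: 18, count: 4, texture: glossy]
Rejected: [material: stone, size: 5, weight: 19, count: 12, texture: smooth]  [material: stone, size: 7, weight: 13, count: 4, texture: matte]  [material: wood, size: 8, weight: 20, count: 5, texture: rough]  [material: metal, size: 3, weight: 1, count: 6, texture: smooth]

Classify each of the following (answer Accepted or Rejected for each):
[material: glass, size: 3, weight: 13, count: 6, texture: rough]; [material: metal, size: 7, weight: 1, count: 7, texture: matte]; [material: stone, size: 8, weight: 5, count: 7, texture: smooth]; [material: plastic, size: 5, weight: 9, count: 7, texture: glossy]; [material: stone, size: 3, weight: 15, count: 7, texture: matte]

A rule that fits every label: texture is glossy — true of each 'Accepted' example, false of each 'Rejected' one.
[material: glass, size: 3, weight: 13, count: 6, texture: rough]: Rejected (texture is rough).
[material: metal, size: 7, weight: 1, count: 7, texture: matte]: Rejected (texture is matte).
[material: stone, size: 8, weight: 5, count: 7, texture: smooth]: Rejected (texture is smooth).
[material: plastic, size: 5, weight: 9, count: 7, texture: glossy]: Accepted (texture is glossy).
[material: stone, size: 3, weight: 15, count: 7, texture: matte]: Rejected (texture is matte).

Rejected, Rejected, Rejected, Accepted, Rejected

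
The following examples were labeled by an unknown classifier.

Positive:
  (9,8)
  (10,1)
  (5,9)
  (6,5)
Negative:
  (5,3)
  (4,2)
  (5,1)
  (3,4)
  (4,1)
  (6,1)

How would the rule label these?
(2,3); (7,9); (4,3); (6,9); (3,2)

Negative, Positive, Negative, Positive, Negative

Rule: sum ≥ 11. This holds for each 'Positive' example and fails for each 'Negative' one.
Negative: (2,3), since 2+3 = 5. Positive: (7,9), since 7+9 = 16. Negative: (4,3), since 4+3 = 7. Positive: (6,9), since 6+9 = 15. Negative: (3,2), since 3+2 = 5.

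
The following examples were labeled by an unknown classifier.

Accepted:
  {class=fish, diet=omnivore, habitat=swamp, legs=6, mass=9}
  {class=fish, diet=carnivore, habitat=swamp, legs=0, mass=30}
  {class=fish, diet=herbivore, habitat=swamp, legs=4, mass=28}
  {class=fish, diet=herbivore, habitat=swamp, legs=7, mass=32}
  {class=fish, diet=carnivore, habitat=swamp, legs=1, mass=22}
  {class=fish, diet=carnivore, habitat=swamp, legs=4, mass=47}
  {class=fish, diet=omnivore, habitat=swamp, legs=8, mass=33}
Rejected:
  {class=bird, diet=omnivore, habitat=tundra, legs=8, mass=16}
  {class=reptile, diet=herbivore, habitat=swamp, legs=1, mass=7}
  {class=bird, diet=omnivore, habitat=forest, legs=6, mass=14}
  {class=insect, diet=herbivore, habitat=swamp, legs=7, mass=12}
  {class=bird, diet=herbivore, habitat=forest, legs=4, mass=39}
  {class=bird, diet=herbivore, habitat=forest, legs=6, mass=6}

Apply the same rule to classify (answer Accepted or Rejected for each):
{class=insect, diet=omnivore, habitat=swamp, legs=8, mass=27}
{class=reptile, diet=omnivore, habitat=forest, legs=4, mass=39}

Rejected, Rejected

One predicate separates the groups cleanly: class is fish.
{class=insect, diet=omnivore, habitat=swamp, legs=8, mass=27} — class is insect, hence Rejected.
{class=reptile, diet=omnivore, habitat=forest, legs=4, mass=39} — class is reptile, hence Rejected.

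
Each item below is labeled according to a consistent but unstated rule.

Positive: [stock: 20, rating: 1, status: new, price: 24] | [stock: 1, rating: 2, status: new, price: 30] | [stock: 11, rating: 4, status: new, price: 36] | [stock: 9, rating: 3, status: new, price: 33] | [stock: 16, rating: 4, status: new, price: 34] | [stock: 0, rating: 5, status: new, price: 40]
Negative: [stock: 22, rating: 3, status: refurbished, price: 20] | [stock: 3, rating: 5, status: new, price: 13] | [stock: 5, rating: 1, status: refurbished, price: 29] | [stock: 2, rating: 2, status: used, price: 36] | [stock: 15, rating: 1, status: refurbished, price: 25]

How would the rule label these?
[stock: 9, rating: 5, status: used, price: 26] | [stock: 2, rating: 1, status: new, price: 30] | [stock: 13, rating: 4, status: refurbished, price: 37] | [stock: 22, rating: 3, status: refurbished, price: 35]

Negative, Positive, Negative, Negative

A rule that fits every label: status is new AND price ≥ 20 — true of each 'Positive' example, false of each 'Negative' one.
[stock: 9, rating: 5, status: used, price: 26]: status is used, price = 26, does not pass → Negative. [stock: 2, rating: 1, status: new, price: 30]: status is new, price = 30, checks out → Positive. [stock: 13, rating: 4, status: refurbished, price: 37]: status is refurbished, price = 37, does not pass → Negative. [stock: 22, rating: 3, status: refurbished, price: 35]: status is refurbished, price = 35, does not pass → Negative.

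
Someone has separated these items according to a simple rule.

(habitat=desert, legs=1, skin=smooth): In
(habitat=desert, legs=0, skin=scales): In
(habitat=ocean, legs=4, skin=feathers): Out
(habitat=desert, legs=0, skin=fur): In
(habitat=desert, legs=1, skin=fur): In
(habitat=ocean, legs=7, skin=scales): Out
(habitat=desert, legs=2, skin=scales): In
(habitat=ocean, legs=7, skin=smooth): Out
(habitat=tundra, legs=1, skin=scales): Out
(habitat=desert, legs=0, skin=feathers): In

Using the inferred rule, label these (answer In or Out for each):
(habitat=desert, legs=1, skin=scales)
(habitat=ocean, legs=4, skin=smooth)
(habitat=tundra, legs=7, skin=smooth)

The common property of the 'In' items is: habitat is desert. No 'Out' item has it.
(habitat=desert, legs=1, skin=scales): habitat is desert — satisfies this, so In.
(habitat=ocean, legs=4, skin=smooth): habitat is ocean — fails this test, so Out.
(habitat=tundra, legs=7, skin=smooth): habitat is tundra — fails this test, so Out.

In, Out, Out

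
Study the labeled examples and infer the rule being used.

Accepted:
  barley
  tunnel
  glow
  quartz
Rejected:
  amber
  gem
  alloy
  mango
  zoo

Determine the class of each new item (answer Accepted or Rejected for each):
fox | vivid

Looking at the examples, the only property every 'Accepted' case has and every 'Rejected' case lacks is: even length.
fox → length 3 → Rejected. vivid → length 5 → Rejected.

Rejected, Rejected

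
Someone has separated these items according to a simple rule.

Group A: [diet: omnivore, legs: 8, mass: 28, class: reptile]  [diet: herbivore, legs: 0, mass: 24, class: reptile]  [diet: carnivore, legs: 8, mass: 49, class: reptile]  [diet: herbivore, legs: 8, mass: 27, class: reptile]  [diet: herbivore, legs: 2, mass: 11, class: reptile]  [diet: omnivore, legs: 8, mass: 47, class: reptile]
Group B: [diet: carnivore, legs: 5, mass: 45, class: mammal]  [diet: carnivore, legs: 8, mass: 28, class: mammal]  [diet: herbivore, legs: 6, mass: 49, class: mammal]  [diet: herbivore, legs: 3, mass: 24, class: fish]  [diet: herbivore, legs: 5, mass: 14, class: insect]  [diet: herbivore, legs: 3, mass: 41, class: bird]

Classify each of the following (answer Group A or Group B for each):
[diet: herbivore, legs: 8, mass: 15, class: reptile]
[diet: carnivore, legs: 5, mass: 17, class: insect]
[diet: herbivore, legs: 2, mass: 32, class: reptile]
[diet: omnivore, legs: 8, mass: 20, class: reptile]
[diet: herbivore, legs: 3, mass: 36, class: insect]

Comparing the two groups points to one rule — class is reptile.
Group A: [diet: herbivore, legs: 8, mass: 15, class: reptile], since class is reptile. Group B: [diet: carnivore, legs: 5, mass: 17, class: insect], since class is insect. Group A: [diet: herbivore, legs: 2, mass: 32, class: reptile], since class is reptile. Group A: [diet: omnivore, legs: 8, mass: 20, class: reptile], since class is reptile. Group B: [diet: herbivore, legs: 3, mass: 36, class: insect], since class is insect.

Group A, Group B, Group A, Group A, Group B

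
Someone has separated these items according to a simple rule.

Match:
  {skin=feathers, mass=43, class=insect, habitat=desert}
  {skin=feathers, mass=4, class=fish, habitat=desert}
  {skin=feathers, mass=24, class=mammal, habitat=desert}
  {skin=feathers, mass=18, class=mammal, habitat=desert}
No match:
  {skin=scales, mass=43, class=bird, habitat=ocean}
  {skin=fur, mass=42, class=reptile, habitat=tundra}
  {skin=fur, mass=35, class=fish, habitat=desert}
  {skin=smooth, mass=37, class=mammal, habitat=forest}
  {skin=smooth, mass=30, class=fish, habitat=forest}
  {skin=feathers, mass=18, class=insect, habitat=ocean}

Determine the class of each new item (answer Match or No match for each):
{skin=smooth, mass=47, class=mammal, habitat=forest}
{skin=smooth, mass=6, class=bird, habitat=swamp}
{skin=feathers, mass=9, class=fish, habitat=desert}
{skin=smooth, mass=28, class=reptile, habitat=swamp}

The rule appears to be: skin is feathers AND habitat is desert.

No match, No match, Match, No match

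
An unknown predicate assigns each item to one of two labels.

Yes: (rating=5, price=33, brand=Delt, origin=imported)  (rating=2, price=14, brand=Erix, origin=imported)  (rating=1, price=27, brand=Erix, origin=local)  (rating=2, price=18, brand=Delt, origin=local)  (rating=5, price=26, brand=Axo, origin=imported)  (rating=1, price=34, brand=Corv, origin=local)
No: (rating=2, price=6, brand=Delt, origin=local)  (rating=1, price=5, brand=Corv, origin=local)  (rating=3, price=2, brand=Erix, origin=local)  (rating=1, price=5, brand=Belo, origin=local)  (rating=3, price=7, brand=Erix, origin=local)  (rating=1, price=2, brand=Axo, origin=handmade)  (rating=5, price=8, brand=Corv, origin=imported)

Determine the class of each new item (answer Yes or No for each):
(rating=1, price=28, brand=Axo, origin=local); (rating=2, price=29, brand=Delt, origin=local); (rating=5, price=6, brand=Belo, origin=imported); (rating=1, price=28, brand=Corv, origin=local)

The rule appears to be: price ≥ 14.
(rating=1, price=28, brand=Axo, origin=local) — price = 28, hence Yes. (rating=2, price=29, brand=Delt, origin=local) — price = 29, hence Yes. (rating=5, price=6, brand=Belo, origin=imported) — price = 6, hence No. (rating=1, price=28, brand=Corv, origin=local) — price = 28, hence Yes.

Yes, Yes, No, Yes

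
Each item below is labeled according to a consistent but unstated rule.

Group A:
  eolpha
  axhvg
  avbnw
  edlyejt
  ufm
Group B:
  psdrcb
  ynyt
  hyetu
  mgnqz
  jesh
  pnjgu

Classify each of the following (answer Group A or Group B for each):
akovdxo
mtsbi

Group A, Group B

Comparing the two groups points to one rule — starts with a vowel.
akovdxo: starts with 'a' — has this property, so Group A.
mtsbi: starts with 'm' — does not satisfy this, so Group B.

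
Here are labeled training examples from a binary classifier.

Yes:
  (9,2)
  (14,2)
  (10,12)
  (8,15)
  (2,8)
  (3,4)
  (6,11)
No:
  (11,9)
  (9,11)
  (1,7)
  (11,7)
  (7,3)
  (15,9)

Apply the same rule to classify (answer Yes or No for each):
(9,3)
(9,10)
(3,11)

A rule that fits every label: product is even — true of each 'Yes' example, false of each 'No' one.
(9,3) — 9·3 = 27, hence No. (9,10) — 9·10 = 90, hence Yes. (3,11) — 3·11 = 33, hence No.

No, Yes, No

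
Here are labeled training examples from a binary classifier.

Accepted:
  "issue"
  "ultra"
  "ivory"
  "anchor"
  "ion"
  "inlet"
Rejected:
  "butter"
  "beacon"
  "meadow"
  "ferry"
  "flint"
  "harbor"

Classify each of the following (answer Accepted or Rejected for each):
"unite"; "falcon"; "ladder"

The rule appears to be: starts with a vowel.
"unite": starts with 'u' — satisfies this, so Accepted.
"falcon": starts with 'f' — fails the rule, so Rejected.
"ladder": starts with 'l' — fails the rule, so Rejected.

Accepted, Rejected, Rejected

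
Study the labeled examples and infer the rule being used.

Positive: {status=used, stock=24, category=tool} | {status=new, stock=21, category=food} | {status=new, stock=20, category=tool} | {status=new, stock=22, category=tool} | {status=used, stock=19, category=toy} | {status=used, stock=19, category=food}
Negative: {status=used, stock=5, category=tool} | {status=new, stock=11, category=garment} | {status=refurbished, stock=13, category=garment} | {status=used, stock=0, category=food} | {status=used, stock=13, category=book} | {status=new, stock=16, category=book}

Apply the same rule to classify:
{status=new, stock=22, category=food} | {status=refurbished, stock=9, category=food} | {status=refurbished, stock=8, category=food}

Positive, Negative, Negative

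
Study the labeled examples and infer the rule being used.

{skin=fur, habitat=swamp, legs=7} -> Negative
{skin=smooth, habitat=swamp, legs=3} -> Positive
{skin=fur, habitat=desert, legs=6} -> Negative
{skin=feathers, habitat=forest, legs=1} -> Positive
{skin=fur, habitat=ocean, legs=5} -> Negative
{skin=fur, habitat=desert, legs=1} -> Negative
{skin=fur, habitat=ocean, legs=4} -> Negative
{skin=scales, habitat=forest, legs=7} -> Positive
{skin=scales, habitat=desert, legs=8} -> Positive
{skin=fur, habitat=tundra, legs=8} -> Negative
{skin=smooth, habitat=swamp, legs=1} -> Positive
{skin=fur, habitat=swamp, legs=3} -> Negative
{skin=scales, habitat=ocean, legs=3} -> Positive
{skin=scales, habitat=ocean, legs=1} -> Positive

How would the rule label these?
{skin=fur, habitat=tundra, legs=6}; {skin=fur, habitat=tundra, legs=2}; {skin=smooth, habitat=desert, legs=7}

Negative, Negative, Positive

Comparing the two groups points to one rule — skin is not fur.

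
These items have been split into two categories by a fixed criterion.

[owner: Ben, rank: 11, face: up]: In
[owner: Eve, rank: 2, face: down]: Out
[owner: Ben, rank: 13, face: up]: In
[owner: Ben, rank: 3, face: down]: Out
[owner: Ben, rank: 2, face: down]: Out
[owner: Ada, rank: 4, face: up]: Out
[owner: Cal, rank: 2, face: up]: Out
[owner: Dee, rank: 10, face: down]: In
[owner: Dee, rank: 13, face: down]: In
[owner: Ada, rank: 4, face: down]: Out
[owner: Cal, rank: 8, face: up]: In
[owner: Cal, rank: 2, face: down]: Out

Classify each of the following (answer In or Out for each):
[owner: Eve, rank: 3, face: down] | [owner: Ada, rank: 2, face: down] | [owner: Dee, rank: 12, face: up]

'In' ⟺ rank ≥ 8.
[owner: Eve, rank: 3, face: down]: rank = 3 — does not satisfy this, so Out.
[owner: Ada, rank: 2, face: down]: rank = 2 — does not satisfy this, so Out.
[owner: Dee, rank: 12, face: up]: rank = 12 — has this property, so In.

Out, Out, In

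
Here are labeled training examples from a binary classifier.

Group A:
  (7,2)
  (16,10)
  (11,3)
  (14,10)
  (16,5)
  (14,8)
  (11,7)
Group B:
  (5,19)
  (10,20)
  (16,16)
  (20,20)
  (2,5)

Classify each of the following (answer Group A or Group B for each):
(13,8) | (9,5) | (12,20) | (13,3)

Group A, Group A, Group B, Group A

A rule that fits every label: first > second — true of each 'Group A' example, false of each 'Group B' one.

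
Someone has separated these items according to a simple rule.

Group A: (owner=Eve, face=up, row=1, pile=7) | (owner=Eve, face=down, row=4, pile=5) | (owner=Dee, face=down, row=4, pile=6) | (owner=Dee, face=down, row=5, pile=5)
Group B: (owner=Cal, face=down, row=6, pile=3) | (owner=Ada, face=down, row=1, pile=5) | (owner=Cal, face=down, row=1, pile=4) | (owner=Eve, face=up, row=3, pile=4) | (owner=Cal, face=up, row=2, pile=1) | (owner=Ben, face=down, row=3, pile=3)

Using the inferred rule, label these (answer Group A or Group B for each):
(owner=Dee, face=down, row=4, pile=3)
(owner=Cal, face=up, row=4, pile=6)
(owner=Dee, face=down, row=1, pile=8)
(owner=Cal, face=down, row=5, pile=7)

Every 'Group A' example satisfies: owner is not Ada AND pile ≥ 5. None of the 'Group B' examples do.
(owner=Dee, face=down, row=4, pile=3): owner is Dee, pile = 3, doesn't match → Group B.
(owner=Cal, face=up, row=4, pile=6): owner is Cal, pile = 6, qualifies → Group A.
(owner=Dee, face=down, row=1, pile=8): owner is Dee, pile = 8, qualifies → Group A.
(owner=Cal, face=down, row=5, pile=7): owner is Cal, pile = 7, qualifies → Group A.

Group B, Group A, Group A, Group A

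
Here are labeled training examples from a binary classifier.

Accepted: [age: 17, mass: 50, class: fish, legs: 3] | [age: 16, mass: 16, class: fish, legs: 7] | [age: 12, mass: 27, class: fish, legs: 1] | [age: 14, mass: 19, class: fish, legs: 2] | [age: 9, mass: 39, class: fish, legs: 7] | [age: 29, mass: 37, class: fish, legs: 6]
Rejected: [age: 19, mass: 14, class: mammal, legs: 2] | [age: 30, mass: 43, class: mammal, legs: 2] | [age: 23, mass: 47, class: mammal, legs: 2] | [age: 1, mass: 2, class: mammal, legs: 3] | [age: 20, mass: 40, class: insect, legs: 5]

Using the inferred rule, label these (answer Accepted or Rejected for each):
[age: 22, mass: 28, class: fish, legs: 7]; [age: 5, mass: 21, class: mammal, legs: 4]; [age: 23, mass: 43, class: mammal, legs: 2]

A rule that fits every label: class is fish — true of each 'Accepted' example, false of each 'Rejected' one.
Accepted: [age: 22, mass: 28, class: fish, legs: 7], since class is fish.
Rejected: [age: 5, mass: 21, class: mammal, legs: 4], since class is mammal.
Rejected: [age: 23, mass: 43, class: mammal, legs: 2], since class is mammal.

Accepted, Rejected, Rejected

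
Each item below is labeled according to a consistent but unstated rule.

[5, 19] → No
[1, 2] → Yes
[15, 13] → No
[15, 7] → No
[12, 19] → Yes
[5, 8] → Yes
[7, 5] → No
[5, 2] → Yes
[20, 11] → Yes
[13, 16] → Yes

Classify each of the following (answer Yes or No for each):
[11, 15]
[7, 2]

No, Yes

The distinguishing property — sum is odd — holds for all the 'Yes' cases and none of the 'No' cases.
[11, 15]: No (11+15 = 26). [7, 2]: Yes (7+2 = 9).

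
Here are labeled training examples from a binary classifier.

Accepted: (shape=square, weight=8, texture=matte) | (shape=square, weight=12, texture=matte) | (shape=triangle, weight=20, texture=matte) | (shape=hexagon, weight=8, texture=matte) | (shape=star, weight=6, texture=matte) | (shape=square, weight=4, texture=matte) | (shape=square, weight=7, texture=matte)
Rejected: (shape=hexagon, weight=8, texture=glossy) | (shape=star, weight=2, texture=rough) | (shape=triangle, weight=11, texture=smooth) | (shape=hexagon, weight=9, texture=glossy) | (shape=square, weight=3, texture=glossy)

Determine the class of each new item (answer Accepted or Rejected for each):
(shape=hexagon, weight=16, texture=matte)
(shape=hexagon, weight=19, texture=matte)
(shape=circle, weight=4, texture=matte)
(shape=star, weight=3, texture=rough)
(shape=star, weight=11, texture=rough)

The classifier is using: texture is matte.
(shape=hexagon, weight=16, texture=matte) → texture is matte → Accepted. (shape=hexagon, weight=19, texture=matte) → texture is matte → Accepted. (shape=circle, weight=4, texture=matte) → texture is matte → Accepted. (shape=star, weight=3, texture=rough) → texture is rough → Rejected. (shape=star, weight=11, texture=rough) → texture is rough → Rejected.

Accepted, Accepted, Accepted, Rejected, Rejected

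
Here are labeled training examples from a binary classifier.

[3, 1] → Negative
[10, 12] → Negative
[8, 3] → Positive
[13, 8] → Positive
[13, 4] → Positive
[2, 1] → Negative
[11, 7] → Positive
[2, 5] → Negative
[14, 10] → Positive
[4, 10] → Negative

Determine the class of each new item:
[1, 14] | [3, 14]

A rule that fits every label: first > second AND sum ≥ 7 — true of each 'Positive' example, false of each 'Negative' one.
Negative: [1, 14], since 1 < 14, 1+14 = 15. Negative: [3, 14], since 3 < 14, 3+14 = 17.

Negative, Negative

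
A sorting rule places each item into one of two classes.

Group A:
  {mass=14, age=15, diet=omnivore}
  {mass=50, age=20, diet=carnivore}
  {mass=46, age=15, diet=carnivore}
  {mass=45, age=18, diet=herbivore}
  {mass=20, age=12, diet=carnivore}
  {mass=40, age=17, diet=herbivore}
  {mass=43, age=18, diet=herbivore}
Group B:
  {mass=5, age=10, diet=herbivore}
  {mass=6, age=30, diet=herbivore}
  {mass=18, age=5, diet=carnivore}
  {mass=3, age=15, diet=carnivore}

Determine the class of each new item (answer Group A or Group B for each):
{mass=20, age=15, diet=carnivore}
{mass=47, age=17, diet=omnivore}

Group A, Group A

The pattern is that an item is 'Group A' exactly when: mass ≥ 14 AND age ≥ 10.
{mass=20, age=15, diet=carnivore}: mass = 20, age = 15 — meets the rule, so Group A. {mass=47, age=17, diet=omnivore}: mass = 47, age = 17 — meets the rule, so Group A.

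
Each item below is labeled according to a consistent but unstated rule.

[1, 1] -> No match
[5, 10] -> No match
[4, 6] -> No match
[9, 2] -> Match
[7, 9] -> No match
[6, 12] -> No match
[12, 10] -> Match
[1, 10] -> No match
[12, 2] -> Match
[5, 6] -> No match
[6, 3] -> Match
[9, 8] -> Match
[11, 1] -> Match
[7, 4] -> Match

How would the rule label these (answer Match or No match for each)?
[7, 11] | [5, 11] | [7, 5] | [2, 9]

The common property of the 'Match' items is: first > second. No 'No match' item has it.

No match, No match, Match, No match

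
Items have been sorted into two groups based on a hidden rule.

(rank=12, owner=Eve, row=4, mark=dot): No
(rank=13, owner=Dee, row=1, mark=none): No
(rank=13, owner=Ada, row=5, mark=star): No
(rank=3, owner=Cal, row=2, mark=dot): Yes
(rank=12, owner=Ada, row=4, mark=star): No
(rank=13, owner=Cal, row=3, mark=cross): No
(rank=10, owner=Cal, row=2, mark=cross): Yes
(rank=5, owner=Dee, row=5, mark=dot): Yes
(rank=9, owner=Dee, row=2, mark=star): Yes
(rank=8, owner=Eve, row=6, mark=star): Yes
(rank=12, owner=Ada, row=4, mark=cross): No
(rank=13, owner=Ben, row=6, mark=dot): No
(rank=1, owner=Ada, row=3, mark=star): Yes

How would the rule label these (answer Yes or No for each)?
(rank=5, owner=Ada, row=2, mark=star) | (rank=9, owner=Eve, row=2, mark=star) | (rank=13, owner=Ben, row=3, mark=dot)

All 'Yes' examples share one property — rank ≤ 10 — and every 'No' example lacks it.

Yes, Yes, No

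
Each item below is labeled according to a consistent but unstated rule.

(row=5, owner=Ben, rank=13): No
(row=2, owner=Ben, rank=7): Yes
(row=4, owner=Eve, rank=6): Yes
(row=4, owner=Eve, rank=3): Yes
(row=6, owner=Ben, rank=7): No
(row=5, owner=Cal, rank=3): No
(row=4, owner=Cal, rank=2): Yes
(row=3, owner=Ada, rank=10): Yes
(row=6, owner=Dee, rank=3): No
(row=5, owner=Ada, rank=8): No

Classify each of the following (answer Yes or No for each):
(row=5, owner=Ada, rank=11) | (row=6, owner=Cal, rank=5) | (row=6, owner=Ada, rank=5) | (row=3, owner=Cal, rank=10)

No, No, No, Yes

Every 'Yes' example satisfies: row ≤ 4. None of the 'No' examples do.
(row=5, owner=Ada, rank=11): row = 5, lacks this property → No. (row=6, owner=Cal, rank=5): row = 6, lacks this property → No. (row=6, owner=Ada, rank=5): row = 6, lacks this property → No. (row=3, owner=Cal, rank=10): row = 3, meets the rule → Yes.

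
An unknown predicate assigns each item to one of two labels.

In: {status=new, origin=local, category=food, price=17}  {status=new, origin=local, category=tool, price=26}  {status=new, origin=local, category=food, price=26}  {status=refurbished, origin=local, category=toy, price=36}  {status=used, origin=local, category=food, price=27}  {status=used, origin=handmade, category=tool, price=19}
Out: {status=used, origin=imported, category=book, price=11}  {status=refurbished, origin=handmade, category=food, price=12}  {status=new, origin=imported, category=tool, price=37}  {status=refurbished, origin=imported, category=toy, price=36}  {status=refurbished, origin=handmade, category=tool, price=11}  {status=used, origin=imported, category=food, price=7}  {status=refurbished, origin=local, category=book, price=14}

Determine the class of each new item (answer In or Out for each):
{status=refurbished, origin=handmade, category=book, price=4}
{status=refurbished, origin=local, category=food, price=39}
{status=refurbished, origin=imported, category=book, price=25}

Out, In, Out

One predicate separates the groups cleanly: origin is not imported AND price ≥ 17.
{status=refurbished, origin=handmade, category=book, price=4}: origin is handmade, price = 4 — doesn't match, so Out.
{status=refurbished, origin=local, category=food, price=39}: origin is local, price = 39 — checks out, so In.
{status=refurbished, origin=imported, category=book, price=25}: origin is imported, price = 25 — doesn't match, so Out.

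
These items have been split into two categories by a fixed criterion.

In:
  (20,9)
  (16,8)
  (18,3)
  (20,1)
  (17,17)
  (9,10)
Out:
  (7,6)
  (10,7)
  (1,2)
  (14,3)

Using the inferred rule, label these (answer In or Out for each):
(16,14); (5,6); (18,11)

'In' ⟺ sum ≥ 19.
(16,14): In (16+14 = 30).
(5,6): Out (5+6 = 11).
(18,11): In (18+11 = 29).

In, Out, In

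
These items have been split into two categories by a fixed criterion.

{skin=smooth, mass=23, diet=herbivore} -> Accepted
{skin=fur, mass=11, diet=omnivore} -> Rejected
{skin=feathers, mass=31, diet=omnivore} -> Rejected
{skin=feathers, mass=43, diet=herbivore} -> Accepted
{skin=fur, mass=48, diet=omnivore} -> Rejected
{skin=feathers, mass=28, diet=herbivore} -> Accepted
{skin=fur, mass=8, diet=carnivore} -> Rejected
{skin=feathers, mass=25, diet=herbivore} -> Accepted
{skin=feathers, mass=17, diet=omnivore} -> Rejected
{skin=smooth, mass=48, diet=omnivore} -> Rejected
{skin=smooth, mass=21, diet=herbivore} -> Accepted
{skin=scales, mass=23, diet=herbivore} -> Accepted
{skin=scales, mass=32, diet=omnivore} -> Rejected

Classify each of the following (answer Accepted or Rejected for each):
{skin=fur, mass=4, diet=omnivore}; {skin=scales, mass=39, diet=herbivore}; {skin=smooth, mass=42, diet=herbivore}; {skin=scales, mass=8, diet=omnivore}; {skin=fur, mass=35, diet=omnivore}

The distinguishing property — diet is herbivore — holds for all the 'Accepted' cases and none of the 'Rejected' cases.
{skin=fur, mass=4, diet=omnivore}: diet is omnivore, lacks this property → Rejected. {skin=scales, mass=39, diet=herbivore}: diet is herbivore, passes → Accepted. {skin=smooth, mass=42, diet=herbivore}: diet is herbivore, passes → Accepted. {skin=scales, mass=8, diet=omnivore}: diet is omnivore, lacks this property → Rejected. {skin=fur, mass=35, diet=omnivore}: diet is omnivore, lacks this property → Rejected.

Rejected, Accepted, Accepted, Rejected, Rejected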